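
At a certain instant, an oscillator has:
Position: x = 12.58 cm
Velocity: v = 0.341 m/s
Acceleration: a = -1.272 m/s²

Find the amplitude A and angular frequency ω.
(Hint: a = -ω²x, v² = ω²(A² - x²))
a = −ω²x → ω = √(|a|/x) = √(1.272/0.1258) = 3.18 rad/s
v² = ω²(A² − x²) → A = √(x² + v²/ω²) = √(0.1258² + 0.341²/3.18²) = 0.1653 m = 16.53 cm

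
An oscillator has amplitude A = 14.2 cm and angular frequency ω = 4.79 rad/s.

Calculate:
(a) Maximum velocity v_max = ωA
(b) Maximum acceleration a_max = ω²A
v_max = ωA = 4.79×0.142 = 0.6802 m/s
a_max = ω²A = 4.79²×0.142 = 3.258 m/s²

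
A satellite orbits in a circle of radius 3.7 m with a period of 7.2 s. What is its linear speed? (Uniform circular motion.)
v = 2πr/T = 2π×3.7/7.2 = 3.23 m/s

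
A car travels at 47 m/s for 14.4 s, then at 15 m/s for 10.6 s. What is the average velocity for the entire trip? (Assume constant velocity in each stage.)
d₁ = v₁t₁ = 47 × 14.4 = 676.8 m
d₂ = v₂t₂ = 15 × 10.6 = 159 m
d_total = 835.8 m, t_total = 25 s
v_avg = d_total/t_total = 835.8/25 = 33.43 m/s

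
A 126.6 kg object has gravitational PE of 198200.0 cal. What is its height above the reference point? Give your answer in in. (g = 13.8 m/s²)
PE = mgh → h = PE/(mg) = 8.293e+05 J / (126.6 kg × 13.8 m/s²) = 474.7 m = 18690.0 in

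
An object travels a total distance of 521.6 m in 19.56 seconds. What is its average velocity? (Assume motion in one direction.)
v_avg = Δd / Δt = 521.6 / 19.56 = 26.67 m/s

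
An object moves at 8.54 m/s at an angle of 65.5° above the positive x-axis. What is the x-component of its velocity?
vₓ = v cos(θ) = 8.54 × cos(65.5°) = 3.54 m/s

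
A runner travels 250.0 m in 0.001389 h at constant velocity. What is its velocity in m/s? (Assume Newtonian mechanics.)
v = d/t (with unit conversion) = 50.0 m/s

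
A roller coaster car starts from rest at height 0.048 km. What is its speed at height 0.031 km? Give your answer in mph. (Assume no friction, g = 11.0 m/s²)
mgh₁ = ½mv₂² + mgh₂ → v₂ = √(2g(h₁−h₂)) = √(2×11.0×(48−31)) = 19.34 m/s = 43.26 mph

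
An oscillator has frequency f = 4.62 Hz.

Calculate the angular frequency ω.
ω = 2πf = 2π×4.62 = 29.03 rad/s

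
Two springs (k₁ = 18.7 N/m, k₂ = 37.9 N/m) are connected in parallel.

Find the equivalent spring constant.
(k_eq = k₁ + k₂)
k_eq = k₁ + k₂ = 18.7 + 37.9 = 56.6 N/m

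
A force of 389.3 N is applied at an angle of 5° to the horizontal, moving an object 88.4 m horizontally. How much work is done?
W = Fd cosθ = 389.3×88.4×cos(5°) = 34283.0 J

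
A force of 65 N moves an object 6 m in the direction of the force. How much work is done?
W = Fd = 65×6 = 390.0 J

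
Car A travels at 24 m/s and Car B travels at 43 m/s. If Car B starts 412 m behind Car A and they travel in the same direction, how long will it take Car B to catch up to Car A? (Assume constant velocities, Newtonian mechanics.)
Relative speed: v_rel = 43 - 24 = 19 m/s
Time to catch: t = d₀/v_rel = 412/19 = 21.68 s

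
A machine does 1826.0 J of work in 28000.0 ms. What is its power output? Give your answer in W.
P = W/t = 1826 J / 28 s = 65.21 W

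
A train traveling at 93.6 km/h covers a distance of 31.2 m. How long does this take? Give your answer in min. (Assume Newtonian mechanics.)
t = d/v (with unit conversion) = 0.02 min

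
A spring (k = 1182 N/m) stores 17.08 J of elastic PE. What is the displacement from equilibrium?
PE = ½kx² → x = √(2PE/k) = √(2×17.08/1182) = 0.17 m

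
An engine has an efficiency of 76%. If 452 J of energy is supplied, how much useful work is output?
W_out = η × W_in = 0.76 × 452 = 343.52 J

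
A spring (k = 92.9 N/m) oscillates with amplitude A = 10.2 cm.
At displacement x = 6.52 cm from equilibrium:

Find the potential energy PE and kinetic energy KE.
E_total = ½kA² = ½×92.9×(0.102)² = 0.4833 J
PE = ½kx² = ½×92.9×(0.0652)² = 0.1975 J
KE = E_total − PE = 0.2858 J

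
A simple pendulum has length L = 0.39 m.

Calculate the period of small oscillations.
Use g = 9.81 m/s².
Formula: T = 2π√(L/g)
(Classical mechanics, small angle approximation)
T = 2π√(L/g) = 2π√(0.39/9.81) = 1.253 s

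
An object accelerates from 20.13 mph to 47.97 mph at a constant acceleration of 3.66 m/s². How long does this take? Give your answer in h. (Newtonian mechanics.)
t = (v - v₀)/a (with unit conversion) = 0.0009446 h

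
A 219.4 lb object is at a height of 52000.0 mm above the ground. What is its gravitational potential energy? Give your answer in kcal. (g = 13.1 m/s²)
PE = mgh = 99.52 kg × 13.1 m/s² × 52 m = 6.779e+04 J = 16.2 kcal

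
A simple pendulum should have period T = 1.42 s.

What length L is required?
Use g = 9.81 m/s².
T = 2π√(L/g) → L = g(T/2π)² = 9.81×(1.42/2π)² = 0.5011 m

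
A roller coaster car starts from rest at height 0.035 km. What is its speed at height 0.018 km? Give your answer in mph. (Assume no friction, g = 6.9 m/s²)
mgh₁ = ½mv₂² + mgh₂ → v₂ = √(2g(h₁−h₂)) = √(2×6.9×(35−18)) = 15.32 m/s = 34.26 mph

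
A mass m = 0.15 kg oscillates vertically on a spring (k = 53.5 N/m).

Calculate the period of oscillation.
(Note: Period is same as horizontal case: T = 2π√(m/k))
T = 2π√(m/k) = 2π√(0.15/53.5) = 0.3327 s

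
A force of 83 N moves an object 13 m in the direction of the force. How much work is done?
W = Fd = 83×13 = 1079.0 J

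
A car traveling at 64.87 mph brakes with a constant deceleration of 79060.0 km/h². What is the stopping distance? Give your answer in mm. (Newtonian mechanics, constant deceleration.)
d = v₀² / (2a) (with unit conversion) = 68930.0 mm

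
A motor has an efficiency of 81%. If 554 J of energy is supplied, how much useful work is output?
W_out = η × W_in = 0.81 × 554 = 448.74 J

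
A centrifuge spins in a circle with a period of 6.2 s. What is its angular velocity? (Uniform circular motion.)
ω = 2π/T = 2π/6.2 = 1.0134 rad/s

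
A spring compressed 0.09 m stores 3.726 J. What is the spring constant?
PE = ½kx² → k = 2PE/x² = 2×3.726/0.09² = 920.0 N/m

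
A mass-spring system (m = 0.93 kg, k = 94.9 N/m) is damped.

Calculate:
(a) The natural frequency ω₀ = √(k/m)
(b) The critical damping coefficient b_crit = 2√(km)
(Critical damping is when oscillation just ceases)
ω₀ = √(k/m) = √(94.9/0.93) = 10.1 rad/s
b_crit = 2√(km) = 2√(94.9×0.93) = 18.79 kg/s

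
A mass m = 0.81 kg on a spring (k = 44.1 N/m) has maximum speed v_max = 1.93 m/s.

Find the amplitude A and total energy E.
½mv²_max = ½kA² → A = v_max√(m/k) = 1.93×√(0.81/44.1) = 0.2616 m = 26.16 cm
E = ½mv²_max = ½×0.81×1.93² = 1.509 J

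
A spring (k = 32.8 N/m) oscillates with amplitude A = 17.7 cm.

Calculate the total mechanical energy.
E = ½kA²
E = ½kA² = ½×32.8×(0.177)² = 0.5138 J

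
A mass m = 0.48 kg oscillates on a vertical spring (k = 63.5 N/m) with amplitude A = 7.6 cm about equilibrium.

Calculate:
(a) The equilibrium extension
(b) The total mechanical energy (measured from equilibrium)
x_eq = mg/k = 0.48×9.81/63.5 = 0.07415 m = 7.415 cm
E = ½kA² = ½×63.5×(0.076)² = 0.1834 J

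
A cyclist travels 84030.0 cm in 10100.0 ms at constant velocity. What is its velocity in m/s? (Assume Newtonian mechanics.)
v = d/t (with unit conversion) = 83.2 m/s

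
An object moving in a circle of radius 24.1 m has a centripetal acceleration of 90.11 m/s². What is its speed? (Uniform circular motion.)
v = √(a_c × r) = √(90.11 × 24.1) = 46.6 m/s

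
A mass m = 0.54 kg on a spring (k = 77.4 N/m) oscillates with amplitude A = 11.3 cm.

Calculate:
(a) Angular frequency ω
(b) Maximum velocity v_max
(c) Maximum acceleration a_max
ω = √(k/m) = √(77.4/0.54) = 11.97 rad/s
v_max = ωA = 11.97×0.113 = 1.353 m/s
a_max = ω²A = 11.97²×0.113 = 16.2 m/s²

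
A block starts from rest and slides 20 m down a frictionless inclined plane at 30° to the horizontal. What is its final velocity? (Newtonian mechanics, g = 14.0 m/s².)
a = g sin(θ) = 14.0 × sin(30°) = 7.0 m/s²
v = √(2ad) = √(2 × 7.0 × 20) = 16.73 m/s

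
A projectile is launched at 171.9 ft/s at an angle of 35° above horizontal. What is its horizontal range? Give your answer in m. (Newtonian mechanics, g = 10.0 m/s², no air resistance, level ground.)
R = v₀² sin(2θ) / g (with unit conversion) = 258.0 m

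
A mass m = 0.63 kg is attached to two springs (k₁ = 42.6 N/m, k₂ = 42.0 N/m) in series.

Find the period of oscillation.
k_eq = k₁k₂/(k₁+k₂) = 21.15 N/m
T = 2π√(m/k_eq) = 2π√(0.63/21.15) = 1.084 s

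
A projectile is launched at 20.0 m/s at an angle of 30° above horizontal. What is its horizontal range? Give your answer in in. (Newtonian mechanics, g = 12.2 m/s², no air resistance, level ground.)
R = v₀² sin(2θ) / g (with unit conversion) = 1118.0 in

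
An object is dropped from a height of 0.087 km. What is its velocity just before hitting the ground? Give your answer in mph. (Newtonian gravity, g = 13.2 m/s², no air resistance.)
v = √(2gh) (with unit conversion) = 107.2 mph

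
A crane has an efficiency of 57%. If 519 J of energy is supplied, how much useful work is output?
W_out = η × W_in = 0.57 × 519 = 295.83 J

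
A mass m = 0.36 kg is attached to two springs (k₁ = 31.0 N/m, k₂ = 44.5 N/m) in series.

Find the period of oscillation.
k_eq = k₁k₂/(k₁+k₂) = 18.27 N/m
T = 2π√(m/k_eq) = 2π√(0.36/18.27) = 0.8819 s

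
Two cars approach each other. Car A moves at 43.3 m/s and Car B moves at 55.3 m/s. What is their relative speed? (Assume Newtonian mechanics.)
v_rel = v_A + v_B = 43.3 + 55.3 = 98.6 m/s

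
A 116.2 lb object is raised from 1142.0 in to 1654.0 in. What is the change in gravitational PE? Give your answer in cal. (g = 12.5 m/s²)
ΔPE = mg(h₂ − h₁) = 52.71 kg × 12.5 m/s² × (42.01 − 29.01) m = 8568 J = 2048.0 cal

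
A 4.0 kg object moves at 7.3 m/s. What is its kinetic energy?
KE = ½mv² = ½×4.0×7.3² = 106.58 J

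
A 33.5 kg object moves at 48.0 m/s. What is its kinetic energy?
KE = ½mv² = ½×33.5×48.0² = 38592.0 J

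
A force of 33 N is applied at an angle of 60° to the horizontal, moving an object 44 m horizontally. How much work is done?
W = Fd cosθ = 33×44×cos(60°) = 726.0 J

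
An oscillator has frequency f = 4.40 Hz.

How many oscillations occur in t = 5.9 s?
n = f×t = 4.4×5.9 = 25.96 oscillations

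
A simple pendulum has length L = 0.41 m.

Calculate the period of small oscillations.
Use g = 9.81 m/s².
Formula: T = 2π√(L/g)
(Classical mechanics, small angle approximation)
T = 2π√(L/g) = 2π√(0.41/9.81) = 1.285 s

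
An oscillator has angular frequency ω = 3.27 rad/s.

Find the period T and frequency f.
T = 2π/ω = 2π/3.27 = 1.921 s; f = ω/2π = 0.5204 Hz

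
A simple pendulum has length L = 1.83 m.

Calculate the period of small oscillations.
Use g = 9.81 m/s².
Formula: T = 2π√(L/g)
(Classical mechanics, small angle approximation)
T = 2π√(L/g) = 2π√(1.83/9.81) = 2.714 s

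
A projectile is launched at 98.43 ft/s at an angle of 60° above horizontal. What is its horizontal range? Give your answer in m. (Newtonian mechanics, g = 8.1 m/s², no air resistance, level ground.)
R = v₀² sin(2θ) / g (with unit conversion) = 96.23 m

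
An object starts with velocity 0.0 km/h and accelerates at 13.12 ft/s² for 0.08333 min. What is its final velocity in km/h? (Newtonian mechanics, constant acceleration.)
v = v₀ + at (with unit conversion) = 71.98 km/h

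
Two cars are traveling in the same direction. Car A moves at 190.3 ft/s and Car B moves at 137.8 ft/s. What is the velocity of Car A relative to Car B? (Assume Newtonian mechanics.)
v_rel = v_A - v_B = 190.3 - 137.8 = 52.5 ft/s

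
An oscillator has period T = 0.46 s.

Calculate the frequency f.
f = 1/T = 1/0.46 = 2.174 Hz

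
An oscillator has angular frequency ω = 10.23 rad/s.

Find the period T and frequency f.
T = 2π/ω = 2π/10.23 = 0.6142 s; f = ω/2π = 1.628 Hz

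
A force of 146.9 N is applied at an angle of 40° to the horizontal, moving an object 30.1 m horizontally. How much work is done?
W = Fd cosθ = 146.9×30.1×cos(40°) = 3387.2 J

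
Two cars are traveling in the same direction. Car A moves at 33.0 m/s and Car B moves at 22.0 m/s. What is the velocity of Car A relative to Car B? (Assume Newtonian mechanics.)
v_rel = v_A - v_B = 33.0 - 22.0 = 11.0 m/s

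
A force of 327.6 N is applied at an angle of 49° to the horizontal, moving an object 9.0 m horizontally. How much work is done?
W = Fd cosθ = 327.6×9.0×cos(49°) = 1934.3 J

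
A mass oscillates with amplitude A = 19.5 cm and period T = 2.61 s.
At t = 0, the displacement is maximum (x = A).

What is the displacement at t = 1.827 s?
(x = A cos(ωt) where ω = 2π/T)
ω = 2π/T = 2π/2.61 = 2.407 rad/s
x = A cos(ωt) = 19.5×cos(2.407×1.827) = -6.026 cm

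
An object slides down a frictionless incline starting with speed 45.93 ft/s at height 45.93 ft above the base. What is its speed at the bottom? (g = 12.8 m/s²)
½mv₀² + mgh = ½mv² → v = √(v₀² + 2gh) = √(14² + 2×12.8×14) = 23.55 m/s = 77.25 ft/s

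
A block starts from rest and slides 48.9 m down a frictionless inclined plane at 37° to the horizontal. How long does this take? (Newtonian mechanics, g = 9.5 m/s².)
a = g sin(θ) = 9.5 × sin(37°) = 5.72 m/s²
t = √(2d/a) = √(2 × 48.9 / 5.72) = 4.14 s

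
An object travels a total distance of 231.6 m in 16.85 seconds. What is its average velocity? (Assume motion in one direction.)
v_avg = Δd / Δt = 231.6 / 16.85 = 13.74 m/s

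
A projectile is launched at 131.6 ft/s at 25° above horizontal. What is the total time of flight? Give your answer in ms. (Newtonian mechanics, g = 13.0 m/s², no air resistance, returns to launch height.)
T = 2v₀sin(θ)/g (with unit conversion) = 2608.0 ms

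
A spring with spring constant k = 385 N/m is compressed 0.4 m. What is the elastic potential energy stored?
PE = ½kx² = ½×385×0.4² = 30.8 J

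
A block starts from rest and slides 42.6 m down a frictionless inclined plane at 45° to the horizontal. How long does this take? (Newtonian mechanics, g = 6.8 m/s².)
a = g sin(θ) = 6.8 × sin(45°) = 4.81 m/s²
t = √(2d/a) = √(2 × 42.6 / 4.81) = 4.21 s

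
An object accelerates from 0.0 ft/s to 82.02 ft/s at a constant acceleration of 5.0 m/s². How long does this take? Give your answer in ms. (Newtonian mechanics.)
t = (v - v₀)/a (with unit conversion) = 5000.0 ms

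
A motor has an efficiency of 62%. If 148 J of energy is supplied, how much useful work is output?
W_out = η × W_in = 0.62 × 148 = 91.76 J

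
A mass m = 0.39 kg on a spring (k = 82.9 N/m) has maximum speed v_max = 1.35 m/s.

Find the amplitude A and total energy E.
½mv²_max = ½kA² → A = v_max√(m/k) = 1.35×√(0.39/82.9) = 0.0926 m = 9.26 cm
E = ½mv²_max = ½×0.39×1.35² = 0.3554 J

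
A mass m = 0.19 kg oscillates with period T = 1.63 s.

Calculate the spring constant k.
T = 2π√(m/k) → k = m(2π/T)² = 0.19×(2π/1.63)² = 2.823 N/m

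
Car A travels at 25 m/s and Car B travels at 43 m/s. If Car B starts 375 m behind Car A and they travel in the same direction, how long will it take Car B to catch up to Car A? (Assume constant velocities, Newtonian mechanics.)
Relative speed: v_rel = 43 - 25 = 18 m/s
Time to catch: t = d₀/v_rel = 375/18 = 20.83 s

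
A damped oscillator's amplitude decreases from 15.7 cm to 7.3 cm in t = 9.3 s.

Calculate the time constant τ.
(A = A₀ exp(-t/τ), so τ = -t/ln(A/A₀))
A/A₀ = 7.3/15.7 = 0.465; ln(A/A₀) = -0.7658
τ = −t/ln(A/A₀) = −9.3/-0.7658 = 12.14 s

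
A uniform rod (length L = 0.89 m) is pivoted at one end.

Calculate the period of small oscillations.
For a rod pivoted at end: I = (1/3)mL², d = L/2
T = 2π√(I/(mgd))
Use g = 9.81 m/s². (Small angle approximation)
I/m = (1/3)L² = 0.264 m²; d = L/2 = 0.445 m
T = 2π√(I/(mgd)) = 2π√(0.264/(9.81×0.445)) = 1.545 s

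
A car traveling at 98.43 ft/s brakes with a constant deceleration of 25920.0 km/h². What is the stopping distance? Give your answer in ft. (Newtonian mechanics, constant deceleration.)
d = v₀² / (2a) (with unit conversion) = 738.3 ft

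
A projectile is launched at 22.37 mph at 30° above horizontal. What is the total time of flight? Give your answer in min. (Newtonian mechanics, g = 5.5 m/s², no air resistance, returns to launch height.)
T = 2v₀sin(θ)/g (with unit conversion) = 0.0303 min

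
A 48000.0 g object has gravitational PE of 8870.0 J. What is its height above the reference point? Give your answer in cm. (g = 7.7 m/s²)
PE = mgh → h = PE/(mg) = 8870 J / (48 kg × 7.7 m/s²) = 24 m = 2400.0 cm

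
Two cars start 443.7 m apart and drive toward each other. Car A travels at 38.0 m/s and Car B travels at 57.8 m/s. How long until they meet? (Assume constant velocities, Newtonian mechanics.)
Combined speed: v_combined = 38.0 + 57.8 = 95.8 m/s
Time to meet: t = d/95.8 = 443.7/95.8 = 4.63 s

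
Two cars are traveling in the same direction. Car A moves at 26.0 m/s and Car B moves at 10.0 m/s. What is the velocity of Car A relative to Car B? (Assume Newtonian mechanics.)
v_rel = v_A - v_B = 26.0 - 10.0 = 16.0 m/s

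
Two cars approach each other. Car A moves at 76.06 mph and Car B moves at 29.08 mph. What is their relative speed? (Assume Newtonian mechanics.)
v_rel = v_A + v_B = 76.06 + 29.08 = 105.1 mph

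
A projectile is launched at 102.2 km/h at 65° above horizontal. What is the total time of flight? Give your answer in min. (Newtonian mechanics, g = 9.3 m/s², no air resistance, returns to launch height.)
T = 2v₀sin(θ)/g (with unit conversion) = 0.09222 min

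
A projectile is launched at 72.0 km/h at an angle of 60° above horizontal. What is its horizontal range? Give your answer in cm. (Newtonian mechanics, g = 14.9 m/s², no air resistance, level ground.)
R = v₀² sin(2θ) / g (with unit conversion) = 2325.0 cm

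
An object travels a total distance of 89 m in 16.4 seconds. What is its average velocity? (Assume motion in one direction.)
v_avg = Δd / Δt = 89 / 16.4 = 5.43 m/s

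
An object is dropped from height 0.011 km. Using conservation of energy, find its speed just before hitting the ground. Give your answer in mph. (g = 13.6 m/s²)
mgh = ½mv² → v = √(2gh) = √(2×13.6×11) = 17.3 m/s = 38.69 mph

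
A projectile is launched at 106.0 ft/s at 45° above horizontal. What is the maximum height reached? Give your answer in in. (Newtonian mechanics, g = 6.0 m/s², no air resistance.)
H = v₀²sin²(θ)/(2g) (with unit conversion) = 1712.0 in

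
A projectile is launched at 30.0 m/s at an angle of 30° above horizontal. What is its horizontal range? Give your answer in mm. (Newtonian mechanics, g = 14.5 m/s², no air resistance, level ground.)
R = v₀² sin(2θ) / g (with unit conversion) = 53750.0 mm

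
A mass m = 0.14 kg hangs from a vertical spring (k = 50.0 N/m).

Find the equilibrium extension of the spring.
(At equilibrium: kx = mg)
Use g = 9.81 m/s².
x_eq = mg/k = 0.14×9.81/50.0 = 0.02747 m = 2.747 cm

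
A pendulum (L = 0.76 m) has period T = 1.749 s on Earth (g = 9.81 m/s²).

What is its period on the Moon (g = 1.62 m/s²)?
T = 2π√(L/g), so T_moon/T_earth = √(g_earth/g_moon)
T_moon = 2π√(0.76/1.62) = 4.304 s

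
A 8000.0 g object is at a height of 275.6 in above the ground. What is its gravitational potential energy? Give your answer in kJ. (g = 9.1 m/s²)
PE = mgh = 8 kg × 9.1 m/s² × 7 m = 509.6 J = 0.5096 kJ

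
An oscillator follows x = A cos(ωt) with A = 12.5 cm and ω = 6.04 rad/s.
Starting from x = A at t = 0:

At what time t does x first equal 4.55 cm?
cos(ωt) = x/A = 4.55/12.5 = 0.364
ωt = arccos(0.364) = 1.198 rad
t = 1.198/6.04 = 0.1984 s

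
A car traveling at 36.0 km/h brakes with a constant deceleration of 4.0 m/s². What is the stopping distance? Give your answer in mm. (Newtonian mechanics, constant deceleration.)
d = v₀² / (2a) (with unit conversion) = 12500.0 mm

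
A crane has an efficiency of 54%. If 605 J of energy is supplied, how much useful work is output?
W_out = η × W_in = 0.54 × 605 = 326.7 J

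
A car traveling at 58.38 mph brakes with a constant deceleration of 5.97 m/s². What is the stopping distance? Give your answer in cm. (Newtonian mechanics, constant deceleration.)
d = v₀² / (2a) (with unit conversion) = 5704.0 cm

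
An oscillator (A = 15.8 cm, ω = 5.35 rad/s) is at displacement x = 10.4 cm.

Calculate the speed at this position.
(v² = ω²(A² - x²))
v = ω√(A² − x²) = 5.35×√(0.158² − 0.104²) = 0.6364 m/s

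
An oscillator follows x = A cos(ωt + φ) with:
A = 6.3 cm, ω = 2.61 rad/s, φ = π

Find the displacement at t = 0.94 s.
x = A cos(ωt + φ) = 6.3×cos(2.61×0.94 + π) = 4.866 cm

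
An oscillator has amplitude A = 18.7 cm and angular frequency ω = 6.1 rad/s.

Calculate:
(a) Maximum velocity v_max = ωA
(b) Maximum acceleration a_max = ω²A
v_max = ωA = 6.1×0.187 = 1.141 m/s
a_max = ω²A = 6.1²×0.187 = 6.958 m/s²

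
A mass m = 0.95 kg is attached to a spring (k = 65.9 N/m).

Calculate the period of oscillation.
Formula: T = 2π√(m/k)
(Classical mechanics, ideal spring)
T = 2π√(m/k) = 2π√(0.95/65.9) = 0.7544 s; f = 1/T = 1.326 Hz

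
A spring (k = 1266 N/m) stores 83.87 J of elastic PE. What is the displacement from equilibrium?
PE = ½kx² → x = √(2PE/k) = √(2×83.87/1266) = 0.364 m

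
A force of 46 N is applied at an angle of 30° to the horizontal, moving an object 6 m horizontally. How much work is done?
W = Fd cosθ = 46×6×cos(30°) = 239.02 J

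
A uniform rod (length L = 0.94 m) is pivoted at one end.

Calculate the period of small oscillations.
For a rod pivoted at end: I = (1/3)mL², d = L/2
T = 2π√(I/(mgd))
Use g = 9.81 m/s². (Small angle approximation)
I/m = (1/3)L² = 0.2945 m²; d = L/2 = 0.47 m
T = 2π√(I/(mgd)) = 2π√(0.2945/(9.81×0.47)) = 1.588 s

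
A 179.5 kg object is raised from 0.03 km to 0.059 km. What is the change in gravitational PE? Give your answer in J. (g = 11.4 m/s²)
ΔPE = mg(h₂ − h₁) = 179.5 kg × 11.4 m/s² × (59 − 30) m = 5.934e+04 J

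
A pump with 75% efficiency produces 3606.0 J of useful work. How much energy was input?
W_in = W_out/η = 3606.0/0.75 = 4808.0 J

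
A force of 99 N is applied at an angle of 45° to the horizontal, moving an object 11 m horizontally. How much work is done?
W = Fd cosθ = 99×11×cos(45°) = 770.04 J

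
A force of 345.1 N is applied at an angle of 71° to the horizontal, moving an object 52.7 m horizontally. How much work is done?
W = Fd cosθ = 345.1×52.7×cos(71°) = 5921.0 J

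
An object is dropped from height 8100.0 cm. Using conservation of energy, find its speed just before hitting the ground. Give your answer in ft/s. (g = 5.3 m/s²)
mgh = ½mv² → v = √(2gh) = √(2×5.3×81) = 29.3 m/s = 96.13 ft/s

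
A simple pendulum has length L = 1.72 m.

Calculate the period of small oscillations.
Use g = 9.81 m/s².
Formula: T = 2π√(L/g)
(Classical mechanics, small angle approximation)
T = 2π√(L/g) = 2π√(1.72/9.81) = 2.631 s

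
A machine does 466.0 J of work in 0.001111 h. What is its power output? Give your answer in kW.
P = W/t = 466 J / 4 s = 116.5 W = 0.1165 kW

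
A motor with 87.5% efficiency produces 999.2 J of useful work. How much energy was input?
W_in = W_out/η = 999.2/0.875 = 1141.9 J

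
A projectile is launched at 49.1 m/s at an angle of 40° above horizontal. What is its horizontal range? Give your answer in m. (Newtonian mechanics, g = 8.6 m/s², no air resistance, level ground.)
R = v₀² sin(2θ) / g = 276.1 m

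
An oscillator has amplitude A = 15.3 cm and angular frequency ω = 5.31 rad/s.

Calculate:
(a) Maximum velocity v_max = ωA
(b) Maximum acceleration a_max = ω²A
v_max = ωA = 5.31×0.153 = 0.8124 m/s
a_max = ω²A = 5.31²×0.153 = 4.314 m/s²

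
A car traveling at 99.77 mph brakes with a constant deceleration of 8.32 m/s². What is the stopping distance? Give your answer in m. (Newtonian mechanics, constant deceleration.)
d = v₀² / (2a) (with unit conversion) = 119.5 m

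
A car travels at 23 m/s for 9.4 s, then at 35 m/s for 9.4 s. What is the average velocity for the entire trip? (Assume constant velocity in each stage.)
d₁ = v₁t₁ = 23 × 9.4 = 216.2 m
d₂ = v₂t₂ = 35 × 9.4 = 329 m
d_total = 545.2 m, t_total = 18.8 s
v_avg = d_total/t_total = 545.2/18.8 = 29.0 m/s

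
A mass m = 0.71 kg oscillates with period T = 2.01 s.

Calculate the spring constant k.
T = 2π√(m/k) → k = m(2π/T)² = 0.71×(2π/2.01)² = 6.938 N/m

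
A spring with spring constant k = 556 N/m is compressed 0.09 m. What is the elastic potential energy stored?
PE = ½kx² = ½×556×0.09² = 2.252 J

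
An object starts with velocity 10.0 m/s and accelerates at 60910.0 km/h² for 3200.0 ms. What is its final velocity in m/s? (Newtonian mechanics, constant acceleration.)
v = v₀ + at (with unit conversion) = 25.04 m/s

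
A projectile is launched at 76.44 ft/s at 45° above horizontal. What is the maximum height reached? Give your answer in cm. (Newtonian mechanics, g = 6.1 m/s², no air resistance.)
H = v₀²sin²(θ)/(2g) (with unit conversion) = 2225.0 cm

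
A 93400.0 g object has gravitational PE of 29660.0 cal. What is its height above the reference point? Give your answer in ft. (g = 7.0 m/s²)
PE = mgh → h = PE/(mg) = 1.241e+05 J / (93.4 kg × 7.0 m/s²) = 189.8 m = 622.7 ft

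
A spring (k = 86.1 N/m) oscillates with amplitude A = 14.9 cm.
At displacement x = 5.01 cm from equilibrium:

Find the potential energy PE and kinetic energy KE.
E_total = ½kA² = ½×86.1×(0.149)² = 0.9558 J
PE = ½kx² = ½×86.1×(0.0501)² = 0.1081 J
KE = E_total − PE = 0.8477 J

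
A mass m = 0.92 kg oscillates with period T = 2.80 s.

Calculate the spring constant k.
T = 2π√(m/k) → k = m(2π/T)² = 0.92×(2π/2.8)² = 4.633 N/m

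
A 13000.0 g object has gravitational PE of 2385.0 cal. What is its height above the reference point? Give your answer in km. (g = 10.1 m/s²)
PE = mgh → h = PE/(mg) = 9979 J / (13 kg × 10.1 m/s²) = 76 m = 0.076 km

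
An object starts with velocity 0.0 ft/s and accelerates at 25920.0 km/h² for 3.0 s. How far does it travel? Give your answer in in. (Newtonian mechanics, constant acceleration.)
d = v₀t + ½at² (with unit conversion) = 354.3 in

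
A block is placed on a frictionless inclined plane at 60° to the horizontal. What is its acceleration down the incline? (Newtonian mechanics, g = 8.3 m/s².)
a = g sin(θ) = 8.3 × sin(60°) = 8.3 × 0.866 = 7.19 m/s²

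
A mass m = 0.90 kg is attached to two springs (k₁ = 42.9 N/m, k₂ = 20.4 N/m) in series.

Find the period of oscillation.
k_eq = k₁k₂/(k₁+k₂) = 13.83 N/m
T = 2π√(m/k_eq) = 2π√(0.9/13.83) = 1.603 s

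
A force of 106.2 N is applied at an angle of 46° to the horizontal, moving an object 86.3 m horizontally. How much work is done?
W = Fd cosθ = 106.2×86.3×cos(46°) = 6366.6 J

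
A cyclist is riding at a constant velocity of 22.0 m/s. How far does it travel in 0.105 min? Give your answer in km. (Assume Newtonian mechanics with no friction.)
d = vt (with unit conversion) = 0.1386 km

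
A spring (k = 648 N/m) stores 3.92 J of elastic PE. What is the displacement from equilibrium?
PE = ½kx² → x = √(2PE/k) = √(2×3.92/648) = 0.11 m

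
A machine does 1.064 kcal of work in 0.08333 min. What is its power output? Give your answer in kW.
P = W/t = 4452 J / 5 s = 890.4 W = 0.8904 kW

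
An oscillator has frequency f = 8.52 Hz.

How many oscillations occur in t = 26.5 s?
n = f×t = 8.52×26.5 = 225.8 oscillations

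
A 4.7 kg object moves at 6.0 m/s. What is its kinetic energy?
KE = ½mv² = ½×4.7×6.0² = 84.6 J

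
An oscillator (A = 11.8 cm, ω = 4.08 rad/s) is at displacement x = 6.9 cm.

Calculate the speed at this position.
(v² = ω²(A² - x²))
v = ω√(A² − x²) = 4.08×√(0.118² − 0.069²) = 0.3906 m/s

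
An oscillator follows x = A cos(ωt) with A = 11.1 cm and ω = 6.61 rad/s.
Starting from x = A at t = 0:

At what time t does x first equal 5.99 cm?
cos(ωt) = x/A = 5.99/11.1 = 0.5396
ωt = arccos(0.5396) = 1.001 rad
t = 1.001/6.61 = 0.1514 s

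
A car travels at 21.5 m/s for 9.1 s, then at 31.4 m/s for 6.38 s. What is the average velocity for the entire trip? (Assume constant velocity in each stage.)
d₁ = v₁t₁ = 21.5 × 9.1 = 195.65 m
d₂ = v₂t₂ = 31.4 × 6.38 = 200.332 m
d_total = 395.98 m, t_total = 15.48 s
v_avg = d_total/t_total = 395.98/15.48 = 25.58 m/s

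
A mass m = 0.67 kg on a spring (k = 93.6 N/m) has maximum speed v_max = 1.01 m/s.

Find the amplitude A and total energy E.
½mv²_max = ½kA² → A = v_max√(m/k) = 1.01×√(0.67/93.6) = 0.08545 m = 8.545 cm
E = ½mv²_max = ½×0.67×1.01² = 0.3417 J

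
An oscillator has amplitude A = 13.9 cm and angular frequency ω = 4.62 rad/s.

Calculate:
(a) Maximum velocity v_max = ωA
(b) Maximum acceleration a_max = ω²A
v_max = ωA = 4.62×0.139 = 0.6422 m/s
a_max = ω²A = 4.62²×0.139 = 2.967 m/s²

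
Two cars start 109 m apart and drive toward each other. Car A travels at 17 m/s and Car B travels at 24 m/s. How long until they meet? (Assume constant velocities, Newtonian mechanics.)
Combined speed: v_combined = 17 + 24 = 41 m/s
Time to meet: t = d/41 = 109/41 = 2.66 s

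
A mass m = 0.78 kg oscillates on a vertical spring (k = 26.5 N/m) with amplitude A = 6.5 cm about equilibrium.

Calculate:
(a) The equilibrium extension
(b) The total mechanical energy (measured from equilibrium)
x_eq = mg/k = 0.78×9.81/26.5 = 0.2887 m = 28.87 cm
E = ½kA² = ½×26.5×(0.065)² = 0.05598 J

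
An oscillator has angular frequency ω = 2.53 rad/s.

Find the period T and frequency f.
T = 2π/ω = 2π/2.53 = 2.483 s; f = ω/2π = 0.4027 Hz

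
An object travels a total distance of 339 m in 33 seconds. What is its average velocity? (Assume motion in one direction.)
v_avg = Δd / Δt = 339 / 33 = 10.27 m/s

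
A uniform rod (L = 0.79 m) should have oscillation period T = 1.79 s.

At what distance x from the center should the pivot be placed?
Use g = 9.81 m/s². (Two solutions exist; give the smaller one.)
T = 2π√((L²/12 + x²)/(gx)). Let c = T²g/(4π²) = 0.7962.
x² − cx + L²/12 = 0 → x = (c − √(c² − L²/3))/2 = 0.0718 m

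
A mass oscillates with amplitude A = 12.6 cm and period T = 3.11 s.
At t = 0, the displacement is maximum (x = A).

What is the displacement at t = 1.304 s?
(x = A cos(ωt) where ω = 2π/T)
ω = 2π/T = 2π/3.11 = 2.02 rad/s
x = A cos(ωt) = 12.6×cos(2.02×1.304) = -11.01 cm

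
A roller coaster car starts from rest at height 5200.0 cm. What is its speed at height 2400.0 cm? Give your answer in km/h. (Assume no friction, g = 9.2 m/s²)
mgh₁ = ½mv₂² + mgh₂ → v₂ = √(2g(h₁−h₂)) = √(2×9.2×(52−24)) = 22.7 m/s = 81.71 km/h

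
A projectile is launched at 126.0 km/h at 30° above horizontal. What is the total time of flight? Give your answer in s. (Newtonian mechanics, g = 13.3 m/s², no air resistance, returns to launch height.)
T = 2v₀sin(θ)/g (with unit conversion) = 2.632 s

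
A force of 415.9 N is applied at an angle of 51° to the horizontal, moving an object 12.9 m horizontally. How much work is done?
W = Fd cosθ = 415.9×12.9×cos(51°) = 3376.4 J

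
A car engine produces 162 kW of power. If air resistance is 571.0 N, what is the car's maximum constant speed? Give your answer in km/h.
P = Fv → v = P/F = 162000 W / 571 N = 283.7 m/s = 1021.0 km/h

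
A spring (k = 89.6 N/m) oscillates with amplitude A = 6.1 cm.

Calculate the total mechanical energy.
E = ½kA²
E = ½kA² = ½×89.6×(0.061)² = 0.1667 J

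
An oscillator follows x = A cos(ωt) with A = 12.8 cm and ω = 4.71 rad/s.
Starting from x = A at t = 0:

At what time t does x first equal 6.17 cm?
cos(ωt) = x/A = 6.17/12.8 = 0.482
ωt = arccos(0.482) = 1.068 rad
t = 1.068/4.71 = 0.2267 s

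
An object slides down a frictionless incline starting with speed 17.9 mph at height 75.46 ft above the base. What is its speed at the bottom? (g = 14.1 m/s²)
½mv₀² + mgh = ½mv² → v = √(v₀² + 2gh) = √(8.002² + 2×14.1×23) = 26.7 m/s = 59.72 mph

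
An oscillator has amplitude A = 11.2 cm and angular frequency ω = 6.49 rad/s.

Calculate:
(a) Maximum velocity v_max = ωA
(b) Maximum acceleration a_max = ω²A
v_max = ωA = 6.49×0.112 = 0.7269 m/s
a_max = ω²A = 6.49²×0.112 = 4.717 m/s²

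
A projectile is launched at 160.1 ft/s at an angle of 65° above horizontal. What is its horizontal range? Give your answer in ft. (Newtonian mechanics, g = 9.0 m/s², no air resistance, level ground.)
R = v₀² sin(2θ) / g (with unit conversion) = 665.0 ft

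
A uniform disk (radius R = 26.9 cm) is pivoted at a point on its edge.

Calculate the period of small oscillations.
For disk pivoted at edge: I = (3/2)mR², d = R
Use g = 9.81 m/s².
I/m = (3/2)R² = 0.1085 m²; d = R = 0.269 m
T = 2π√((3/2)R²/(gR)) = 2π√(3R/(2g)) = 1.274 s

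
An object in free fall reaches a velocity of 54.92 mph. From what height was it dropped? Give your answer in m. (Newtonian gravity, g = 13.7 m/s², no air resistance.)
h = v²/(2g) (with unit conversion) = 22.0 m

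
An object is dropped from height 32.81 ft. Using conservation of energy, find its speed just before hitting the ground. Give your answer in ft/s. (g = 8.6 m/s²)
mgh = ½mv² → v = √(2gh) = √(2×8.6×10) = 13.12 m/s = 43.03 ft/s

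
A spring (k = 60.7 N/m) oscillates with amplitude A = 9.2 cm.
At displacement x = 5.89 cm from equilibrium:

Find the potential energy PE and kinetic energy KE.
E_total = ½kA² = ½×60.7×(0.092)² = 0.2569 J
PE = ½kx² = ½×60.7×(0.0589)² = 0.1053 J
KE = E_total − PE = 0.1516 J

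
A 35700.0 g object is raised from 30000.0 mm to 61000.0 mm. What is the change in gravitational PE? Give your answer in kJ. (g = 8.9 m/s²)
ΔPE = mg(h₂ − h₁) = 35.7 kg × 8.9 m/s² × (61 − 30) m = 9850 J = 9.85 kJ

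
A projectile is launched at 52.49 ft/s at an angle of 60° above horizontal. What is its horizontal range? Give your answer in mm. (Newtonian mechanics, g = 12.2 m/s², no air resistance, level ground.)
R = v₀² sin(2θ) / g (with unit conversion) = 18170.0 mm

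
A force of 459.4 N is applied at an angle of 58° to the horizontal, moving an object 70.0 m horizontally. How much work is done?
W = Fd cosθ = 459.4×70.0×cos(58°) = 17041.0 J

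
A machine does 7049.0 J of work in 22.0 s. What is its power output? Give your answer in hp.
P = W/t = 7049 J / 22 s = 320.4 W = 0.4297 hp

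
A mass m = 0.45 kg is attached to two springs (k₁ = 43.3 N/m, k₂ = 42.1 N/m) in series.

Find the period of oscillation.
k_eq = k₁k₂/(k₁+k₂) = 21.35 N/m
T = 2π√(m/k_eq) = 2π√(0.45/21.35) = 0.9123 s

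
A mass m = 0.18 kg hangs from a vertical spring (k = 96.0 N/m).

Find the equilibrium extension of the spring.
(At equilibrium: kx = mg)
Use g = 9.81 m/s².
x_eq = mg/k = 0.18×9.81/96.0 = 0.01839 m = 1.839 cm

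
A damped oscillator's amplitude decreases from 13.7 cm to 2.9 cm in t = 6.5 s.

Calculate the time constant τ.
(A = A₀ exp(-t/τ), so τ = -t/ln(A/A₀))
A/A₀ = 2.9/13.7 = 0.2117; ln(A/A₀) = -1.553
τ = −t/ln(A/A₀) = −6.5/-1.553 = 4.186 s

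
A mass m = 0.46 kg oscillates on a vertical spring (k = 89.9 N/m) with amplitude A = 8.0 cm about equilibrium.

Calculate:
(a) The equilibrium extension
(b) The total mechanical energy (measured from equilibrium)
x_eq = mg/k = 0.46×9.81/89.9 = 0.0502 m = 5.02 cm
E = ½kA² = ½×89.9×(0.08)² = 0.2877 J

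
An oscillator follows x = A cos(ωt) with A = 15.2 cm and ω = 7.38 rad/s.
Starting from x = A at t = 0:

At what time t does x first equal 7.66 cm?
cos(ωt) = x/A = 7.66/15.2 = 0.5039
ωt = arccos(0.5039) = 1.043 rad
t = 1.043/7.38 = 0.1413 s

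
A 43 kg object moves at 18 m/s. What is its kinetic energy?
KE = ½mv² = ½×43×18² = 6966.0 J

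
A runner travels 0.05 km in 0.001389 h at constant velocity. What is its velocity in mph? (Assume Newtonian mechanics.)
v = d/t (with unit conversion) = 22.37 mph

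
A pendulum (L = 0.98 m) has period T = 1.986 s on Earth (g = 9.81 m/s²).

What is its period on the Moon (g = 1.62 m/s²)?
T = 2π√(L/g), so T_moon/T_earth = √(g_earth/g_moon)
T_moon = 2π√(0.98/1.62) = 4.887 s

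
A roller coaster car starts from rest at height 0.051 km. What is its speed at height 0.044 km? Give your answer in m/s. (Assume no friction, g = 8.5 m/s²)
mgh₁ = ½mv₂² + mgh₂ → v₂ = √(2g(h₁−h₂)) = √(2×8.5×(51−44)) = 10.91 m/s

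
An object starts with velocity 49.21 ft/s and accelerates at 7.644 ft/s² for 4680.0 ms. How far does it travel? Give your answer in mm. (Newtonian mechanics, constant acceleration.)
d = v₀t + ½at² (with unit conversion) = 95710.0 mm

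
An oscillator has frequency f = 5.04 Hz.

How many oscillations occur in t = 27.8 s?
n = f×t = 5.04×27.8 = 140.1 oscillations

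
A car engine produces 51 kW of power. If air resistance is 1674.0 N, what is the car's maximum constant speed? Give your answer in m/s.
P = Fv → v = P/F = 51000 W / 1674 N = 30.47 m/s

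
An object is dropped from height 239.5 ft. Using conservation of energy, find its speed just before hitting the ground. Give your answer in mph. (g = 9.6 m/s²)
mgh = ½mv² → v = √(2gh) = √(2×9.6×73) = 37.44 m/s = 83.75 mph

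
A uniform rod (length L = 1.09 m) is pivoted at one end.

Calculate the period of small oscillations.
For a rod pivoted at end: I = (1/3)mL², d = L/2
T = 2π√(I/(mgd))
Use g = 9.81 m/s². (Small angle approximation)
I/m = (1/3)L² = 0.396 m²; d = L/2 = 0.545 m
T = 2π√(I/(mgd)) = 2π√(0.396/(9.81×0.545)) = 1.71 s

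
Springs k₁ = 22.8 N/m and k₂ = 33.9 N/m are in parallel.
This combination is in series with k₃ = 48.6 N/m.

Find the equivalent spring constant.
k₁₂ = k₁ + k₂ = 56.7 N/m (parallel)
1/k_eq = 1/k₁₂ + 1/k₃ → k_eq = 26.17 N/m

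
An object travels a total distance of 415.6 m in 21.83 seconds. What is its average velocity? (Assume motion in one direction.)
v_avg = Δd / Δt = 415.6 / 21.83 = 19.04 m/s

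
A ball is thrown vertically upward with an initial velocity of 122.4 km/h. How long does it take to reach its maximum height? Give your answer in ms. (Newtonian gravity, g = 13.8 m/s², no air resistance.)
t_up = v₀/g (with unit conversion) = 2464.0 ms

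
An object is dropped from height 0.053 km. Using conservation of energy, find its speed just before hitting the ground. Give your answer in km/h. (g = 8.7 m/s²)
mgh = ½mv² → v = √(2gh) = √(2×8.7×53) = 30.37 m/s = 109.3 km/h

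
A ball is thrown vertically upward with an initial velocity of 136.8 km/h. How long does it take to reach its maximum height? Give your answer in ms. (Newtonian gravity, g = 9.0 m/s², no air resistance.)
t_up = v₀/g (with unit conversion) = 4222.0 ms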